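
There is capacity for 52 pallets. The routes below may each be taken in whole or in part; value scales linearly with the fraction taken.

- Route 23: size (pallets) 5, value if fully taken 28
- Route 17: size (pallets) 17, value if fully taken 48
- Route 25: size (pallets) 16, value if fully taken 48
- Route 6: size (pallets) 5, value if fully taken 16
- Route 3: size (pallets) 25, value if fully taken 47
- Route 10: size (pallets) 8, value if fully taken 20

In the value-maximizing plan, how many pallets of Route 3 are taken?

1

Best value per unit of size first: Route 23 28/5≈5.6, Route 6 16/5≈3.2, Route 25 48/16≈3, Route 17 48/17≈2.82, Route 10 20/8≈2.5, Route 3 47/25≈1.88.
All 5 pallets of Route 23 fit (value 28) — 47 remain.
All 5 pallets of Route 6 fit (value 16) — 42 remain.
All 16 pallets of Route 25 fit (value 48) — 26 remain.
Route 17: take in full, 17 pallets for value 48 — 9 left.
All 8 pallets of Route 10 fit (value 20) — 1 remain.
Only 1 pallets remain; take 1/25 of Route 3 for value 47×1/25 = 1.88.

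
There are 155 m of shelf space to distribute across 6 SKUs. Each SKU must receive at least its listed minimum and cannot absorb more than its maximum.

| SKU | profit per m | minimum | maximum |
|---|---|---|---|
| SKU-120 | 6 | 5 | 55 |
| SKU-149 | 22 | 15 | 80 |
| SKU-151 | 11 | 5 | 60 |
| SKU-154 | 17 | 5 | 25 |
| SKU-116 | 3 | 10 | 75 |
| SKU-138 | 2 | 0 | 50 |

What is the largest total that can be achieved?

Meeting every minimum uses 5+15+5+5+10+0 = 40 m, leaving 115.
Rank by profit per m: SKU-149 22 > SKU-154 17 > SKU-151 11 > SKU-120 6 > SKU-116 3 > SKU-138 2.
Give SKU-149 65 more to hit its cap of 80 — 50 left.
SKU-154 takes 20 more to reach its cap of 25 — 30 left.
SKU-151: +30 (room for 55) → 35. Pool exhausted.
Total = 6×5 + 22×80 + 11×35 + 17×25 + 3×10 = 2630.

2630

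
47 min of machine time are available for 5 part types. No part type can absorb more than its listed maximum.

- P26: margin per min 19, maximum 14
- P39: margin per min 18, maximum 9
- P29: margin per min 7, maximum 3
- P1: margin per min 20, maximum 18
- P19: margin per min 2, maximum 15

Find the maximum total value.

Order the part types by margin per min: P1 20 > P26 19 > P39 18 > P29 7 > P19 2.
Give P1 18 to hit its cap of 18 → 29 left.
P26 takes 14 to reach its cap of 14 → 15 left.
P39: +9 to 9 (cap) → 6 left.
P29 takes 3 to reach its cap of 3 → 3 left.
P19: +3 (room for 15) → 3. Pool exhausted.
Total = 19×14 + 18×9 + 7×3 + 20×18 + 2×3 = 815.

815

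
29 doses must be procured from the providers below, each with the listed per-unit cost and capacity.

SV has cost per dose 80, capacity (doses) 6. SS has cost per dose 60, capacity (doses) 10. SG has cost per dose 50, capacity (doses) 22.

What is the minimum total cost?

1520

Cheapest first:
SG (50): use full 22 ; 7 doses to go.
SS at 60: take 7 of its 10 ; requirement met.
SV: unused.
Cost = 22×50 + 7×60 = 1520.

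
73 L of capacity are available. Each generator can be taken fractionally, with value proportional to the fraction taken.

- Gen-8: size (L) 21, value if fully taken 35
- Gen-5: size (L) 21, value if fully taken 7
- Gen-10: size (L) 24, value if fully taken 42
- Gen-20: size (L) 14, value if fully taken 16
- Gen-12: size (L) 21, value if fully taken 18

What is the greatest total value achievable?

Sort by value density: Gen-10 42/24≈1.75, Gen-8 35/21≈1.67, Gen-20 16/14≈1.14, Gen-12 18/21≈0.857, Gen-5 7/21≈0.333.
Gen-10: take in full, 24 L for value 42 ; 49 left.
All 21 L of Gen-8 fit (value 35) ; 28 remain.
Gen-20: take in full, 14 L for value 16 ; 14 left.
Only 14 L remain; take 14/21 of Gen-12 for value 18×14/21 = 12.
Total value = 105.

105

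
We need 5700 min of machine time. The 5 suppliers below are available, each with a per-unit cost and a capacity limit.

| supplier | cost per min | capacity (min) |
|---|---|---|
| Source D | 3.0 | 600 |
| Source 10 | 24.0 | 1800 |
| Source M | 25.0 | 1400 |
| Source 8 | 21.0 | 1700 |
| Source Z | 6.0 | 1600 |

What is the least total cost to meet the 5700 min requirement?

Cheapest first:
Source D (3.0): use full 600 → 5100 min to go.
Source Z at 6.0: take all 1600 min → 3500 still needed.
Source 8 (21.0): use full 1700 → 1800 min to go.
Take 1800 from Source 10 at 24.0 → need 0 more.
Source M: unused.
Cost = 600×3.0 + 1600×6.0 + 1700×21.0 + 1800×24.0 = 90300.

90300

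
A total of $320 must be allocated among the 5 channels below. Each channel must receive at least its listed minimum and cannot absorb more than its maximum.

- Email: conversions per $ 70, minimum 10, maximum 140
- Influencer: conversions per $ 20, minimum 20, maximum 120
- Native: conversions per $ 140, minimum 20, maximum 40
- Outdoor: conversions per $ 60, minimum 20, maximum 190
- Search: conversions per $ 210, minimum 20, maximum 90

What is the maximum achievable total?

Meeting every minimum uses 10+20+20+20+20 = 90 $, leaving 230.
Rank by conversions per $: Search 210 > Native 140 > Email 70 > Outdoor 60 > Influencer 20.
Search: +70 to 90 (cap) → 160 left.
Native: +20 to 40 (cap) → 140 left.
Email: +130 to 140 (cap) → 10 left.
Outdoor has room for 170 more but only 10 remain, so it gets 30.
Total = 70×140 + 20×20 + 140×40 + 60×30 + 210×90 = 36500.

36500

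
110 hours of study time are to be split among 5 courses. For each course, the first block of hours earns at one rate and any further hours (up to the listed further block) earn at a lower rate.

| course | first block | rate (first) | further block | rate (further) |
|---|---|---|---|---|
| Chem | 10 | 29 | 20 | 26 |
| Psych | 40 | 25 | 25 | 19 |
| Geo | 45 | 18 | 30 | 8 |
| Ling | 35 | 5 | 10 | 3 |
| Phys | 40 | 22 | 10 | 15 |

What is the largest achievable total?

2690

Treat each block as its own option and order by rate: Chem/T1 29 > Chem/T2 26 > Psych/T1 25 > Phys/T1 22 > Psych/T2 19 > Geo/T1 18 > Phys/T2 15 > Geo/T2 8 > Ling/T1 5 > Ling/T2 3.
Chem/T1 (29): +10 → 100 left.
Fill Chem T2 block (20 at 26) → 80 left.
Psych/T1 (25): +40 → 40 left.
Fill Phys T1 block (40 at 22) → 0 left.
Total = 29×10 + 26×20 + 25×40 + 22×40 = 2690.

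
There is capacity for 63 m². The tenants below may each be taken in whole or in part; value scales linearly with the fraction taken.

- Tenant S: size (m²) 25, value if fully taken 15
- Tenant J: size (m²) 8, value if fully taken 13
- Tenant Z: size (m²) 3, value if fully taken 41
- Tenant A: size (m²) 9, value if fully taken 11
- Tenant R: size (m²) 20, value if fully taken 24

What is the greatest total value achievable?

102.8

Rank by value-to-size ratio: Tenant Z 41/3≈13.7, Tenant J 13/8≈1.62, Tenant A 11/9≈1.22, Tenant R 24/20≈1.2, Tenant S 15/25≈0.6.
Tenant Z: take in full, 3 m² for value 41 ; 60 left.
All 8 m² of Tenant J fit (value 13) ; 52 remain.
Tenant A: take in full, 9 m² for value 11 ; 43 left.
Take all of Tenant R (20 m², value 24) ; 23 m² left.
Fill the last 23 m² with part of Tenant S: 23/25 of it earns 13.8.
Total value = 102.8.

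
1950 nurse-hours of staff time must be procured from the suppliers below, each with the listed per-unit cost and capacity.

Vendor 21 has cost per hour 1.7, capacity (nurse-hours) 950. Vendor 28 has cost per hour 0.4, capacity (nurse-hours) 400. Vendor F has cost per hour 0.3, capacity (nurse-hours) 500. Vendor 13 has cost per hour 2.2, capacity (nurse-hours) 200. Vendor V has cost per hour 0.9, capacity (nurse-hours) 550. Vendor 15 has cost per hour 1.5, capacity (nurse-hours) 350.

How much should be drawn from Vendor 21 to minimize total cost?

150

Use suppliers in increasing cost order.
Vendor F (0.3): use full 500 ; 1450 nurse-hours to go.
Vendor 28 at 0.4: take all 400 nurse-hours ; 1050 still needed.
Vendor V at 0.9: take all 550 nurse-hours ; 500 still needed.
Vendor 15 at 1.5: take all 350 nurse-hours ; 150 still needed.
Vendor 21 at 1.7: take 150 of its 950 ; requirement met.
Vendor 13: unused.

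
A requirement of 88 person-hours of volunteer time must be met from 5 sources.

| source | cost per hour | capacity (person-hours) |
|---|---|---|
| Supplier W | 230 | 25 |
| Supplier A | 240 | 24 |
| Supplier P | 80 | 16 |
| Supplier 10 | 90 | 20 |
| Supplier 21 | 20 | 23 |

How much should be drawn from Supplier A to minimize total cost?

4

Fill from the cheapest source first.
Supplier 21 at 20: take all 23 person-hours — 65 still needed.
Supplier P (80): use full 16 — 49 person-hours to go.
Take 20 from Supplier 10 at 90 — need 29 more.
Supplier W at 230: take all 25 person-hours — 4 still needed.
Supplier A at 240: take 4 of its 24 — requirement met.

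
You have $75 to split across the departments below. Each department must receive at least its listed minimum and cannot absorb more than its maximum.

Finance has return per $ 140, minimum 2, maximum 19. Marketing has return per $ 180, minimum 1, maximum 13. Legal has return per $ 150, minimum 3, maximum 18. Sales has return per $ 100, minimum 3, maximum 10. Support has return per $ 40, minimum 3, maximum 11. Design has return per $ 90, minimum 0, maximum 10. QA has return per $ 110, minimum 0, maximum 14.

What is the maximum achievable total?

Meeting every minimum uses 2+1+3+3+3+0+0 = 12 $, leaving 63.
Highest return per $ first: Marketing 180 > Legal 150 > Finance 140 > QA 110 > Sales 100 > Design 90 > Support 40.
Marketing takes 12 more to reach its cap of 13 — 51 left.
Give Legal 15 more to hit its cap of 18 — 36 left.
Finance: +17 to 19 (cap) — 19 left.
QA: +14 to 14 (cap) — 5 left.
Sales has room for 7 more but only 5 remain, so it gets 8.
Total = 140×19 + 180×13 + 150×18 + 100×8 + 40×3 + 110×14 = 10160.

10160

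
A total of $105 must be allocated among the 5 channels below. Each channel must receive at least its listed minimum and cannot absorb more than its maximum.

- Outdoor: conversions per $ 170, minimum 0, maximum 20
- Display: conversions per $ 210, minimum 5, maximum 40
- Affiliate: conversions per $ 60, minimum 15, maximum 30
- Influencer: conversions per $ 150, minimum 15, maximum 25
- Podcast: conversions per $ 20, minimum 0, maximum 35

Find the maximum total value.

Meeting every minimum uses 0+5+15+15+0 = 35 $, leaving 70.
Highest conversions per $ first: Display 210 > Outdoor 170 > Influencer 150 > Affiliate 60 > Podcast 20.
Display: +35 to 40 (cap) ; 35 left.
Give Outdoor 20 more to hit its cap of 20 ; 15 left.
Influencer: +10 to 25 (cap) ; 5 left.
Only 5 left; Affiliate takes them to reach 20.
Total = 170×20 + 210×40 + 60×20 + 150×25 = 16750.

16750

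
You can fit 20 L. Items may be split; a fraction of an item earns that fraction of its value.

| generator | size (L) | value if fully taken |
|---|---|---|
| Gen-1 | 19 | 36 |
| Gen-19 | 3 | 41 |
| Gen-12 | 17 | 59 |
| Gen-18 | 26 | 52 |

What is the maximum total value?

100

Sort by value density: Gen-19 41/3≈13.7, Gen-12 59/17≈3.47, Gen-18 52/26≈2, Gen-1 36/19≈1.89.
All 3 L of Gen-19 fit (value 41) → 17 remain.
Gen-12: take in full, 17 L for value 59 → 0 left.
Total value = 100.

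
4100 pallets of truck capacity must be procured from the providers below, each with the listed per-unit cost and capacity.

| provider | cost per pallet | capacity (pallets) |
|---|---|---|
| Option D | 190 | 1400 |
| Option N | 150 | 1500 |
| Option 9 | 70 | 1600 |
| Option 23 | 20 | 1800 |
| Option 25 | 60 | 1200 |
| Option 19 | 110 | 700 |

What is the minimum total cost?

185000

Fill from the cheapest provider first.
Option 23 (20): use full 1800 ; 2300 pallets to go.
Option 25 at 60: take all 1200 pallets ; 1100 still needed.
Take 1100 from Option 9 at 70 to finish.
Option 19, Option N, Option D: unused.
Cost = 1800×20 + 1200×60 + 1100×70 = 185000.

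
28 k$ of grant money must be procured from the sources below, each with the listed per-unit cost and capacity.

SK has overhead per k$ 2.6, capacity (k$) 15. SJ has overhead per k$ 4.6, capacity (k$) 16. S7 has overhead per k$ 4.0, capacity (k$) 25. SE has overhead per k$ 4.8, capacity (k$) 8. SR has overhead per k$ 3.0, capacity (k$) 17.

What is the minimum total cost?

78

Fill from the cheapest source first.
SK at 2.6: take all 15 k$ — 13 still needed.
Take 13 from SR at 3.0 to finish.
S7, SJ, SE: unused.
Cost = 15×2.6 + 13×3.0 = 78.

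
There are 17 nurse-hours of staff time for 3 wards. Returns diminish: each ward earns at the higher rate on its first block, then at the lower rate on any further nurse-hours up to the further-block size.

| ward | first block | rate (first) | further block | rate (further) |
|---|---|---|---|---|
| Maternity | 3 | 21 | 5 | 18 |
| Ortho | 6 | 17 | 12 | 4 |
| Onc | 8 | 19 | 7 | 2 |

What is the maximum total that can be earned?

322

Treat each block as its own option and order by rate: Maternity/first 21 > Onc/first 19 > Maternity/second 18 > Ortho/first 17 > Ortho/second 4 > Onc/second 2.
Maternity first at 21: fill all 3 — 14 left.
Fill Onc first block (8 at 19) — 6 left.
Maternity second at 18: fill all 5 — 1 left.
Ortho/first: +1 of 6 at 17; pool empty.
Total = 21×3 + 19×8 + 18×5 + 17×1 = 322.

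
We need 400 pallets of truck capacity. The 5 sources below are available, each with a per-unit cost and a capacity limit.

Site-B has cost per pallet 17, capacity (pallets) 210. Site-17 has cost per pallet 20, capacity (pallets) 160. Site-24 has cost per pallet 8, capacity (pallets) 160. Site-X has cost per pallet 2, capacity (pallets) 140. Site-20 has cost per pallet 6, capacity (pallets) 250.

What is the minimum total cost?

Use sources in increasing cost order.
Site-X at 2: take all 140 pallets — 260 still needed.
Site-20 (6): use full 250 — 10 pallets to go.
Site-24 at 8: take 10 of its 160 — requirement met.
Site-B, Site-17: unused.
Cost = 140×2 + 250×6 + 10×8 = 1860.

1860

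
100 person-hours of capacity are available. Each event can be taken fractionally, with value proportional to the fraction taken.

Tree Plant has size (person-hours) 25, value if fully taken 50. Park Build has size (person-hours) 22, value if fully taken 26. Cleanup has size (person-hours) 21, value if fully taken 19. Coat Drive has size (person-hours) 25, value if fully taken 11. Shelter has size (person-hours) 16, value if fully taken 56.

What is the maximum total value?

Best value per unit of size first: Shelter 56/16≈3.5, Tree Plant 50/25≈2, Park Build 26/22≈1.18, Cleanup 19/21≈0.905, Coat Drive 11/25≈0.44.
Shelter: take in full, 16 person-hours for value 56 → 84 left.
Tree Plant: take in full, 25 person-hours for value 50 → 59 left.
Park Build: take in full, 22 person-hours for value 26 → 37 left.
Cleanup: take in full, 21 person-hours for value 19 → 16 left.
Fill the last 16 person-hours with part of Coat Drive: 16/25 of it earns 7.04.
Total value = 158.04.

158.04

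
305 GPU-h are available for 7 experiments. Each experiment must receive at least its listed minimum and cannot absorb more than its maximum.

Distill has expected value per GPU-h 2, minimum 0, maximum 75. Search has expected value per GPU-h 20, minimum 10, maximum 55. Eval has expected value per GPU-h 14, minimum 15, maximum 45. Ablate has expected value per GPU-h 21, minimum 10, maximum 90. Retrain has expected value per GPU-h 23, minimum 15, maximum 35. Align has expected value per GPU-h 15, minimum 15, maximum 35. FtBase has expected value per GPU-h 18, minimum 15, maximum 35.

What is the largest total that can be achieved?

5600

Meeting every minimum uses 0+10+15+10+15+15+15 = 80 GPU-h, leaving 225.
Order the experiments by expected value per GPU-h: Retrain 23 > Ablate 21 > Search 20 > FtBase 18 > Align 15 > Eval 14 > Distill 2.
Give Retrain 20 more to hit its cap of 35 ; 205 left.
Ablate takes 80 more to reach its cap of 90 ; 125 left.
Search: +45 to 55 (cap) ; 80 left.
FtBase takes 20 more to reach its cap of 35 ; 60 left.
Align takes 20 more to reach its cap of 35 ; 40 left.
Eval takes 30 more to reach its cap of 45 ; 10 left.
Only 10 left; Distill takes them to reach 10.
Total = 2×10 + 20×55 + 14×45 + 21×90 + 23×35 + 15×35 + 18×35 = 5600.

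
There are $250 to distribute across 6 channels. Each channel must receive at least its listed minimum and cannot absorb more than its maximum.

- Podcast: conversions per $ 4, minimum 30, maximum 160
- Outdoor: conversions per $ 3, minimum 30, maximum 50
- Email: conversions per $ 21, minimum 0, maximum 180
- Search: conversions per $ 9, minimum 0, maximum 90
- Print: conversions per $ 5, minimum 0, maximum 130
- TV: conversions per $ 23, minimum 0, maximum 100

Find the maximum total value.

4400

Meeting every minimum uses 30+30+0+0+0+0 = 60 $, leaving 190.
Rank by conversions per $: TV 23 > Email 21 > Search 9 > Print 5 > Podcast 4 > Outdoor 3.
TV takes 100 more to reach its cap of 100 ; 90 left.
Email has room for 180 more but only 90 remain, so it gets 90.
Total = 4×30 + 3×30 + 21×90 + 23×100 = 4400.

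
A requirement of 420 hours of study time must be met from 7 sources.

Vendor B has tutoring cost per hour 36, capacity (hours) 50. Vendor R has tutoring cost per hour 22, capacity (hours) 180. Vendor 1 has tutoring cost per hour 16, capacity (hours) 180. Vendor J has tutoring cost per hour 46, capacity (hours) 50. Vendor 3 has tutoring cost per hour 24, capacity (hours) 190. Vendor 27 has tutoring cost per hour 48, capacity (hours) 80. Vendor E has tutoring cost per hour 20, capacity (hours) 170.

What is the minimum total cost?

Fill from the cheapest source first.
Take 180 from Vendor 1 at 16 — need 240 more.
Vendor E at 20: take all 170 hours — 70 still needed.
Vendor R (22): take the remaining 70 — done.
Vendor 3, Vendor B, Vendor J, Vendor 27: unused.
Cost = 180×16 + 170×20 + 70×22 = 7820.

7820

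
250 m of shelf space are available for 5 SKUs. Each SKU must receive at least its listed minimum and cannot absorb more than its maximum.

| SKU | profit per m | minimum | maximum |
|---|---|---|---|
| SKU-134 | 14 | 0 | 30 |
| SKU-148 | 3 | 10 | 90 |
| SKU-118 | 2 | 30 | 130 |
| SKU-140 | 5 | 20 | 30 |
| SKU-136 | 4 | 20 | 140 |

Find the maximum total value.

1250

Meeting every minimum uses 0+10+30+20+20 = 80 m, leaving 170.
Rank by profit per m: SKU-134 14 > SKU-140 5 > SKU-136 4 > SKU-148 3 > SKU-118 2.
SKU-134 takes 30 more to reach its cap of 30 → 140 left.
Give SKU-140 10 more to hit its cap of 30 → 130 left.
SKU-136: +120 to 140 (cap) → 10 left.
Only 10 left; SKU-148 takes them to reach 20.
Total = 14×30 + 3×20 + 2×30 + 5×30 + 4×140 = 1250.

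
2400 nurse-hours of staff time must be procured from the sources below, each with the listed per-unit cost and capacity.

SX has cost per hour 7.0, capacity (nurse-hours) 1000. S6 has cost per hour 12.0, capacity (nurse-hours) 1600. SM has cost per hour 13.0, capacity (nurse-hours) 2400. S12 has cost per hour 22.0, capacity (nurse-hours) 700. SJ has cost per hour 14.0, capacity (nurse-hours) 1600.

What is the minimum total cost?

Use sources in increasing cost order.
SX (7.0): use full 1000 ; 1400 nurse-hours to go.
Take 1400 from S6 at 12.0 to finish.
SM, SJ, S12: unused.
Cost = 1000×7.0 + 1400×12.0 = 23800.

23800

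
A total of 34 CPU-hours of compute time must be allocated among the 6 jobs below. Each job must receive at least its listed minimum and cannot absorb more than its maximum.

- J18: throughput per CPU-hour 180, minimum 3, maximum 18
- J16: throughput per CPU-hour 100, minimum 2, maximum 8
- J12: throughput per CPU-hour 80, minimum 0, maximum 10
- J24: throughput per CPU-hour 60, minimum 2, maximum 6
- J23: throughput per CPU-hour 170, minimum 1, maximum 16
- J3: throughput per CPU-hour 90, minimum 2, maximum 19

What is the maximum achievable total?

Meeting every minimum uses 3+2+0+2+1+2 = 10 CPU-hours, leaving 24.
Order the jobs by throughput per CPU-hour: J18 180 > J23 170 > J16 100 > J3 90 > J12 80 > J24 60.
J18: +15 to 18 (cap) — 9 left.
Only 9 left; J23 takes them to reach 10.
Total = 180×18 + 100×2 + 60×2 + 170×10 + 90×2 = 5440.

5440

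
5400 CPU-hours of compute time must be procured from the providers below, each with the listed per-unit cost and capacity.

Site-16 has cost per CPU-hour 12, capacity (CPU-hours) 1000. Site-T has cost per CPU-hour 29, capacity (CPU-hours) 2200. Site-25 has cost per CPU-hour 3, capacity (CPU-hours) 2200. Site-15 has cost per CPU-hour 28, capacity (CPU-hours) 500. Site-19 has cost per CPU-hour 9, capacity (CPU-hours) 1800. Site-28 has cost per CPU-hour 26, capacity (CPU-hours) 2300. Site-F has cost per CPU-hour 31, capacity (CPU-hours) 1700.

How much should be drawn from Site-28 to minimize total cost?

400

Cheapest first:
Site-25 at 3: take all 2200 CPU-hours — 3200 still needed.
Site-19 at 9: take all 1800 CPU-hours — 1400 still needed.
Site-16 at 12: take all 1000 CPU-hours — 400 still needed.
Site-28 (26): take the remaining 400 — done.
Site-15, Site-T, Site-F: unused.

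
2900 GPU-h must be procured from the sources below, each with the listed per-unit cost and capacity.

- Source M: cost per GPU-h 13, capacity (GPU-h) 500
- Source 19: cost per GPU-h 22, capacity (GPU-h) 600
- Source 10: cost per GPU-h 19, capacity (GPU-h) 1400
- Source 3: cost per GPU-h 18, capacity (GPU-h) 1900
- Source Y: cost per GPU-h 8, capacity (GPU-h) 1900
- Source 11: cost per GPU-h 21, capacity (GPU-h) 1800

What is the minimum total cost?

30700

Cheapest first:
Source Y (8): use full 1900 ; 1000 GPU-h to go.
Source M (13): use full 500 ; 500 GPU-h to go.
Take 500 from Source 3 at 18 to finish.
Source 10, Source 11, Source 19: unused.
Cost = 1900×8 + 500×13 + 500×18 = 30700.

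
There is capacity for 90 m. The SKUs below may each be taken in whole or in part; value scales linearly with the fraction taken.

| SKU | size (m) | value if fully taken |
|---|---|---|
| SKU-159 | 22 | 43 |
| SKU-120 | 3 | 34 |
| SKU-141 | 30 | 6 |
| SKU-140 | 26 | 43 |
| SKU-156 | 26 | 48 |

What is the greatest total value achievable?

170.6

Best value per unit of size first: SKU-120 34/3≈11.3, SKU-159 43/22≈1.95, SKU-156 48/26≈1.85, SKU-140 43/26≈1.65, SKU-141 6/30≈0.2.
All 3 m of SKU-120 fit (value 34) → 87 remain.
All 22 m of SKU-159 fit (value 43) → 65 remain.
Take all of SKU-156 (26 m, value 48) → 39 m left.
All 26 m of SKU-140 fit (value 43) → 13 remain.
Only 13 m remain; take 13/30 of SKU-141 for value 6×13/30 = 2.6.
Total value = 170.6.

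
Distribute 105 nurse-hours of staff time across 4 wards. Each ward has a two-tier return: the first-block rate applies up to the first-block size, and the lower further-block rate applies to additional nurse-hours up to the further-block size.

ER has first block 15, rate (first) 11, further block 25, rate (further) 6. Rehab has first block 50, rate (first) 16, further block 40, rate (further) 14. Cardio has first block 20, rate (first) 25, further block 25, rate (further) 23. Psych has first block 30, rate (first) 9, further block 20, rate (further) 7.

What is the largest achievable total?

2015

Treat each block as its own option and order by rate: Cardio/first 25 > Cardio/second 23 > Rehab/first 16 > Rehab/second 14 > ER/first 11 > Psych/first 9 > Psych/second 7 > ER/second 6.
Cardio/first (25): +20 → 85 left.
Cardio second at 23: fill all 25 → 60 left.
Fill Rehab first block (50 at 16) → 10 left.
10 remain; put them into Rehab second at 14.
Total = 25×20 + 23×25 + 16×50 + 14×10 = 2015.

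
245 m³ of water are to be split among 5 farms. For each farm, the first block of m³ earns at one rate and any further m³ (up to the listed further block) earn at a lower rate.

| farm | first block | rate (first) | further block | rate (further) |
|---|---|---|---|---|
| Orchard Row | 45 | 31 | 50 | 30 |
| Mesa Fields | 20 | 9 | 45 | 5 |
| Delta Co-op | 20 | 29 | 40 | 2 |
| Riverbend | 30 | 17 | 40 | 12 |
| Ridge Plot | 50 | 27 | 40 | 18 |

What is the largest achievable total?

6175

Order all 10 blocks by rate: Orchard Row/T1 31 > Orchard Row/T2 30 > Delta Co-op/T1 29 > Ridge Plot/T1 27 > Ridge Plot/T2 18 > Riverbend/T1 17 > Riverbend/T2 12 > Mesa Fields/T1 9 > Mesa Fields/T2 5 > Delta Co-op/T2 2.
Fill Orchard Row T1 block (45 at 31) → 200 left.
Orchard Row T2 at 30: fill all 50 → 150 left.
Delta Co-op/T1 (29): +20 → 130 left.
Ridge Plot T1 at 27: fill all 50 → 80 left.
Ridge Plot/T2 (18): +40 → 40 left.
Fill Riverbend T1 block (30 at 17) → 10 left.
Riverbend T2 at 12: only 10 left, fill 10.
Total = 31×45 + 30×50 + 29×20 + 27×50 + 18×40 + 17×30 + 12×10 = 6175.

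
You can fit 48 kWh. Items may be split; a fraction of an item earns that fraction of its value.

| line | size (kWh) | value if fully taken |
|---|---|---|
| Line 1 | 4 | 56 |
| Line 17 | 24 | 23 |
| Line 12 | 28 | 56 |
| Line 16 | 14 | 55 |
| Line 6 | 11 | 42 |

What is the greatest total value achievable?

191

Sort by value density: Line 1 56/4≈14, Line 16 55/14≈3.93, Line 6 42/11≈3.82, Line 12 56/28≈2, Line 17 23/24≈0.958.
All 4 kWh of Line 1 fit (value 56) — 44 remain.
All 14 kWh of Line 16 fit (value 55) — 30 remain.
Take all of Line 6 (11 kWh, value 42) — 19 kWh left.
Only 19 kWh remain; take 19/28 of Line 12 for value 56×19/28 = 38.
Total value = 191.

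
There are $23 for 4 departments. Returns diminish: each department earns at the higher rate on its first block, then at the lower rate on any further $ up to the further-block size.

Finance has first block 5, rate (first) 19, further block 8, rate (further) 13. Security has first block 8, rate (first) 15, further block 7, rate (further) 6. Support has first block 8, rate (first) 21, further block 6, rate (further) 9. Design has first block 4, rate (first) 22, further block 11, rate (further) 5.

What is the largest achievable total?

Rank every tier by rate: Design/tier1 22 > Support/tier1 21 > Finance/tier1 19 > Security/tier1 15 > Finance/tier2 13 > Support/tier2 9 > Security/tier2 6 > Design/tier2 5.
Fill Design tier1 block (4 at 22) — 19 left.
Support tier1 at 21: fill all 8 — 11 left.
Fill Finance tier1 block (5 at 19) — 6 left.
Security tier1 at 15: only 6 left, fill 6.
Total = 22×4 + 21×8 + 19×5 + 15×6 = 441.

441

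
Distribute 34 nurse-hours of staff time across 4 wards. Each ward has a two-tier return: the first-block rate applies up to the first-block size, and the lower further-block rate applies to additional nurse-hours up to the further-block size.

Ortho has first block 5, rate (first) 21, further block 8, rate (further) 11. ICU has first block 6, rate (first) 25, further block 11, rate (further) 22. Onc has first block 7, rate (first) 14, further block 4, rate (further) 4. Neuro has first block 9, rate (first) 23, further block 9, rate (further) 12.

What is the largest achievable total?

Rank every tier by rate: ICU/tier1 25 > Neuro/tier1 23 > ICU/tier2 22 > Ortho/tier1 21 > Onc/tier1 14 > Neuro/tier2 12 > Ortho/tier2 11 > Onc/tier2 4.
ICU tier1 at 25: fill all 6 ; 28 left.
Neuro/tier1 (23): +9 ; 19 left.
ICU tier2 at 22: fill all 11 ; 8 left.
Ortho tier1 at 21: fill all 5 ; 3 left.
3 remain; put them into Onc tier1 at 14.
Total = 25×6 + 23×9 + 22×11 + 21×5 + 14×3 = 746.

746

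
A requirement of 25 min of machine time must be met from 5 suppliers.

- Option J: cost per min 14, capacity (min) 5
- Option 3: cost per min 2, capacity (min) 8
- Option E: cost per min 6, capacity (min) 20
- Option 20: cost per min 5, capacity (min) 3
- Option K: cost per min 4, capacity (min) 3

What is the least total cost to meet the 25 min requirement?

109

Cheapest first:
Option 3 at 2: take all 8 min ; 17 still needed.
Option K at 4: take all 3 min ; 14 still needed.
Option 20 at 5: take all 3 min ; 11 still needed.
Option E (6): take the remaining 11 ; done.
Option J: unused.
Cost = 8×2 + 3×4 + 3×5 + 11×6 = 109.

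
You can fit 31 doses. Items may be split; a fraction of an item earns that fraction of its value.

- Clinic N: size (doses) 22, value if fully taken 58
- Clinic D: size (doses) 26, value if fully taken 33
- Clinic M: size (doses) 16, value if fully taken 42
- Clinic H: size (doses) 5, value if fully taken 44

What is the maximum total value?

Rank by value-to-size ratio: Clinic H 44/5≈8.8, Clinic N 58/22≈2.64, Clinic M 42/16≈2.62, Clinic D 33/26≈1.27.
Clinic H: take in full, 5 doses for value 44 → 26 left.
Take all of Clinic N (22 doses, value 58) → 4 doses left.
Fill the last 4 doses with part of Clinic M: 4/16 of it earns 10.5.
Total value = 112.5.

112.5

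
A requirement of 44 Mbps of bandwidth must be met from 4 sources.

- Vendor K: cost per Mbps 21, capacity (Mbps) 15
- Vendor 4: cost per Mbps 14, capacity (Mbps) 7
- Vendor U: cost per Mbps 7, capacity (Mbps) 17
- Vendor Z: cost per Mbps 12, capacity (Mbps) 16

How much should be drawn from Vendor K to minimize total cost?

Cheapest first:
Vendor U (7): use full 17 → 27 Mbps to go.
Take 16 from Vendor Z at 12 → need 11 more.
Vendor 4 at 14: take all 7 Mbps → 4 still needed.
Take 4 from Vendor K at 21 to finish.

4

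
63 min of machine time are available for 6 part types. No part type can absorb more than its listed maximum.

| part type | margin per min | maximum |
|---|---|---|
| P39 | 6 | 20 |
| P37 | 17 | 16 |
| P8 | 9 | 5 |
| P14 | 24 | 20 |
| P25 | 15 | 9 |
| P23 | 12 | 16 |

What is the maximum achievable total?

Rank by margin per min: P14 24 > P37 17 > P25 15 > P23 12 > P8 9 > P39 6.
Give P14 20 to hit its cap of 20 ; 43 left.
Give P37 16 to hit its cap of 16 ; 27 left.
Give P25 9 to hit its cap of 9 ; 18 left.
Give P23 16 to hit its cap of 16 ; 2 left.
P8: +2 (room for 5) → 2. Pool exhausted.
Total = 17×16 + 9×2 + 24×20 + 15×9 + 12×16 = 1097.

1097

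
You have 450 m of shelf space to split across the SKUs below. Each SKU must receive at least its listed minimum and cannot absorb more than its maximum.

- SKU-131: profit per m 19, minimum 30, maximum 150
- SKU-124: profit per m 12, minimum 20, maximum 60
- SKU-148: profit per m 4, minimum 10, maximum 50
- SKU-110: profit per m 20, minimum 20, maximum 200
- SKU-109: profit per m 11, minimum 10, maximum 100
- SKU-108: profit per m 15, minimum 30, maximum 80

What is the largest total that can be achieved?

Meeting every minimum uses 30+20+10+20+10+30 = 120 m, leaving 330.
Rank by profit per m: SKU-110 20 > SKU-131 19 > SKU-108 15 > SKU-124 12 > SKU-109 11 > SKU-148 4.
SKU-110: +180 to 200 (cap) → 150 left.
Give SKU-131 120 more to hit its cap of 150 → 30 left.
Only 30 left; SKU-108 takes them to reach 60.
Total = 19×150 + 12×20 + 4×10 + 20×200 + 11×10 + 15×60 = 8140.

8140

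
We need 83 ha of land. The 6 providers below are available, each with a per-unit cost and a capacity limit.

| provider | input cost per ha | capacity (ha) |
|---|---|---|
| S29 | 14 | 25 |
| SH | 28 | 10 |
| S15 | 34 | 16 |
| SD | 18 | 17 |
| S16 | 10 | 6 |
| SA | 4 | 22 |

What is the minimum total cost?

Use providers in increasing cost order.
Take 22 from SA at 4 — need 61 more.
S16 at 10: take all 6 ha — 55 still needed.
S29 (14): use full 25 — 30 ha to go.
SD (18): use full 17 — 13 ha to go.
Take 10 from SH at 28 — need 3 more.
S15 (34): take the remaining 3 — done.
Cost = 22×4 + 6×10 + 25×14 + 17×18 + 10×28 + 3×34 = 1186.

1186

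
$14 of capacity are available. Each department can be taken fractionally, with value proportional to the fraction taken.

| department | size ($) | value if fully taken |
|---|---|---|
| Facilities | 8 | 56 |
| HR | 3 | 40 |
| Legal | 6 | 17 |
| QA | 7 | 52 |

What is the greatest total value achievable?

Rank by value-to-size ratio: HR 40/3≈13.3, QA 52/7≈7.43, Facilities 56/8≈7, Legal 17/6≈2.83.
HR: take in full, 3 $ for value 40 ; 11 left.
Take all of QA (7 $, value 52) ; 4 $ left.
Only 4 $ remain; take 4/8 of Facilities for value 56×4/8 = 28.
Total value = 120.

120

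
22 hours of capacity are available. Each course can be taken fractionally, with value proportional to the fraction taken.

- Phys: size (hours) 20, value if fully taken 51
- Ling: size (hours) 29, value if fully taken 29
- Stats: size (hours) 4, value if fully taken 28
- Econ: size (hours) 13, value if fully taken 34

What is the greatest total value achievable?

74.75

Best value per unit of size first: Stats 28/4≈7, Econ 34/13≈2.62, Phys 51/20≈2.55, Ling 29/29≈1.
Take all of Stats (4 hours, value 28) → 18 hours left.
All 13 hours of Econ fit (value 34) → 5 remain.
5 hours left: a 5/20 share of Phys gives 51×5/20 = 12.75.
Total value = 74.75.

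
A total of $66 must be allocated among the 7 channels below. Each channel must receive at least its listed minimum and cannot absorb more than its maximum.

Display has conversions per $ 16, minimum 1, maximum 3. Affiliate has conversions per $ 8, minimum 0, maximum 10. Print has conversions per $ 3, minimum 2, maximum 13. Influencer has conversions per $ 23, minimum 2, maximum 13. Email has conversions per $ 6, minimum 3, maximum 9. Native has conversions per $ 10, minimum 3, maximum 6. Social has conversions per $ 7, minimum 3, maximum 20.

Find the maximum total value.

696

Meeting every minimum uses 1+0+2+2+3+3+3 = 14 $, leaving 52.
Highest conversions per $ first: Influencer 23 > Display 16 > Native 10 > Affiliate 8 > Social 7 > Email 6 > Print 3.
Influencer: +11 to 13 (cap) — 41 left.
Give Display 2 more to hit its cap of 3 — 39 left.
Native: +3 to 6 (cap) — 36 left.
Affiliate takes 10 more to reach its cap of 10 — 26 left.
Give Social 17 more to hit its cap of 20 — 9 left.
Email: +6 to 9 (cap) — 3 left.
Only 3 left; Print takes them to reach 5.
Total = 16×3 + 8×10 + 3×5 + 23×13 + 6×9 + 10×6 + 7×20 = 696.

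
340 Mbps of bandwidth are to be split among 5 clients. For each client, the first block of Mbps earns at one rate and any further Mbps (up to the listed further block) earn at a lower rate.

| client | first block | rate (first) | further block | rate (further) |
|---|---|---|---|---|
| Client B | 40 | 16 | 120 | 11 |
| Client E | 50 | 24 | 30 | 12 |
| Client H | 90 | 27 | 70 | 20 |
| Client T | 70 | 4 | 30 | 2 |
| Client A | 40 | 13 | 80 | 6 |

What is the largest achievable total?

Rank every tier by rate: Client H/tier1 27 > Client E/tier1 24 > Client H/tier2 20 > Client B/tier1 16 > Client A/tier1 13 > Client E/tier2 12 > Client B/tier2 11 > Client A/tier2 6 > Client T/tier1 4 > Client T/tier2 2.
Fill Client H tier1 block (90 at 27) → 250 left.
Fill Client E tier1 block (50 at 24) → 200 left.
Fill Client H tier2 block (70 at 20) → 130 left.
Client B tier1 at 16: fill all 40 → 90 left.
Client A/tier1 (13): +40 → 50 left.
Client E tier2 at 12: fill all 30 → 20 left.
20 remain; put them into Client B tier2 at 11.
Total = 27×90 + 24×50 + 20×70 + 16×40 + 13×40 + 12×30 + 11×20 = 6770.

6770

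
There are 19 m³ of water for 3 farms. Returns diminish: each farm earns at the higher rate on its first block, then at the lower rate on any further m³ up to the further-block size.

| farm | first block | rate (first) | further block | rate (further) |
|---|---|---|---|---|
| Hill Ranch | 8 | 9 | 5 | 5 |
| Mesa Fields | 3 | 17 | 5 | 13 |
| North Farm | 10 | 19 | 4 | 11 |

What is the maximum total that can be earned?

317

Treat each block as its own option and order by rate: North Farm/T1 19 > Mesa Fields/T1 17 > Mesa Fields/T2 13 > North Farm/T2 11 > Hill Ranch/T1 9 > Hill Ranch/T2 5.
North Farm T1 at 19: fill all 10 → 9 left.
Mesa Fields T1 at 17: fill all 3 → 6 left.
Mesa Fields/T2 (13): +5 → 1 left.
1 remain; put them into North Farm T2 at 11.
Total = 19×10 + 17×3 + 13×5 + 11×1 = 317.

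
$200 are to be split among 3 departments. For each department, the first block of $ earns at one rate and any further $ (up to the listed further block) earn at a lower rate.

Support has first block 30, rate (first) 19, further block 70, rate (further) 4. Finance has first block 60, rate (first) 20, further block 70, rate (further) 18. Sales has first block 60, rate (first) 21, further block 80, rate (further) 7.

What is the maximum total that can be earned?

3930

Rank every tier by rate: Sales/tier1 21 > Finance/tier1 20 > Support/tier1 19 > Finance/tier2 18 > Sales/tier2 7 > Support/tier2 4.
Sales/tier1 (21): +60 — 140 left.
Fill Finance tier1 block (60 at 20) — 80 left.
Support/tier1 (19): +30 — 50 left.
Finance/tier2: +50 of 70 at 18; pool empty.
Total = 21×60 + 20×60 + 19×30 + 18×50 = 3930.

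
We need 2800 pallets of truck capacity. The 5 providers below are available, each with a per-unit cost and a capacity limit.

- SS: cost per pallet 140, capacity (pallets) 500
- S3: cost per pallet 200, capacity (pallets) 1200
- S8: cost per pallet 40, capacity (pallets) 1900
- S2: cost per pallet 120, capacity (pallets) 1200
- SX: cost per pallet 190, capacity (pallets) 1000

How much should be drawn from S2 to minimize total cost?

Fill from the cheapest provider first.
S8 (40): use full 1900 — 900 pallets to go.
Take 900 from S2 at 120 to finish.
SS, SX, S3: unused.

900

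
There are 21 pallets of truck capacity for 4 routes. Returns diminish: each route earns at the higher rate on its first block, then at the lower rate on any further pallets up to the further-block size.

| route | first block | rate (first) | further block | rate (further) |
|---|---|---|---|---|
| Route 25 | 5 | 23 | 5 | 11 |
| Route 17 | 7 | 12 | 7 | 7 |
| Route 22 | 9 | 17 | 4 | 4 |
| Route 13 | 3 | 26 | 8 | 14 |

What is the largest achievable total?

Treat each block as its own option and order by rate: Route 13/tier1 26 > Route 25/tier1 23 > Route 22/tier1 17 > Route 13/tier2 14 > Route 17/tier1 12 > Route 25/tier2 11 > Route 17/tier2 7 > Route 22/tier2 4.
Route 13 tier1 at 26: fill all 3 ; 18 left.
Fill Route 25 tier1 block (5 at 23) ; 13 left.
Route 22/tier1 (17): +9 ; 4 left.
Route 13/tier2: +4 of 8 at 14; pool empty.
Total = 26×3 + 23×5 + 17×9 + 14×4 = 402.

402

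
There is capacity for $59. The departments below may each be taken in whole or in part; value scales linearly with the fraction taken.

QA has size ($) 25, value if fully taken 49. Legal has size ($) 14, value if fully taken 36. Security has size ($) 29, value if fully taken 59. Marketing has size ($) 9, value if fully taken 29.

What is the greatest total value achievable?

Rank by value-to-size ratio: Marketing 29/9≈3.22, Legal 36/14≈2.57, Security 59/29≈2.03, QA 49/25≈1.96.
Marketing: take in full, 9 $ for value 29 — 50 left.
Legal: take in full, 14 $ for value 36 — 36 left.
All 29 $ of Security fit (value 59) — 7 remain.
Only 7 $ remain; take 7/25 of QA for value 49×7/25 = 13.72.
Total value = 137.72.

137.72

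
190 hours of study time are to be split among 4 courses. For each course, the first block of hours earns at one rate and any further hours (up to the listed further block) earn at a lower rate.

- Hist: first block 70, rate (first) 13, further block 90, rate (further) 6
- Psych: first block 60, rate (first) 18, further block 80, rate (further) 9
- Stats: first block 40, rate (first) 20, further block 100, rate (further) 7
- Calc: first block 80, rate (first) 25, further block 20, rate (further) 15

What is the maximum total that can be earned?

Treat each block as its own option and order by rate: Calc/tier1 25 > Stats/tier1 20 > Psych/tier1 18 > Calc/tier2 15 > Hist/tier1 13 > Psych/tier2 9 > Stats/tier2 7 > Hist/tier2 6.
Calc tier1 at 25: fill all 80 → 110 left.
Fill Stats tier1 block (40 at 20) → 70 left.
Fill Psych tier1 block (60 at 18) → 10 left.
Calc tier2 at 15: only 10 left, fill 10.
Total = 25×80 + 20×40 + 18×60 + 15×10 = 4030.

4030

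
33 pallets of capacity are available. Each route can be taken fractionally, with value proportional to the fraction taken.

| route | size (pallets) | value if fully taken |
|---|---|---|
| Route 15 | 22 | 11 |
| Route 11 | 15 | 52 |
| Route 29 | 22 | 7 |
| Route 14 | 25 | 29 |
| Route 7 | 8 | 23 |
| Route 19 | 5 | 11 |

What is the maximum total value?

91.8

Rank by value-to-size ratio: Route 11 52/15≈3.47, Route 7 23/8≈2.88, Route 19 11/5≈2.2, Route 14 29/25≈1.16, Route 15 11/22≈0.5, Route 29 7/22≈0.318.
All 15 pallets of Route 11 fit (value 52) → 18 remain.
Route 7: take in full, 8 pallets for value 23 → 10 left.
Take all of Route 19 (5 pallets, value 11) → 5 pallets left.
Fill the last 5 pallets with part of Route 14: 5/25 of it earns 5.8.
Total value = 91.8.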